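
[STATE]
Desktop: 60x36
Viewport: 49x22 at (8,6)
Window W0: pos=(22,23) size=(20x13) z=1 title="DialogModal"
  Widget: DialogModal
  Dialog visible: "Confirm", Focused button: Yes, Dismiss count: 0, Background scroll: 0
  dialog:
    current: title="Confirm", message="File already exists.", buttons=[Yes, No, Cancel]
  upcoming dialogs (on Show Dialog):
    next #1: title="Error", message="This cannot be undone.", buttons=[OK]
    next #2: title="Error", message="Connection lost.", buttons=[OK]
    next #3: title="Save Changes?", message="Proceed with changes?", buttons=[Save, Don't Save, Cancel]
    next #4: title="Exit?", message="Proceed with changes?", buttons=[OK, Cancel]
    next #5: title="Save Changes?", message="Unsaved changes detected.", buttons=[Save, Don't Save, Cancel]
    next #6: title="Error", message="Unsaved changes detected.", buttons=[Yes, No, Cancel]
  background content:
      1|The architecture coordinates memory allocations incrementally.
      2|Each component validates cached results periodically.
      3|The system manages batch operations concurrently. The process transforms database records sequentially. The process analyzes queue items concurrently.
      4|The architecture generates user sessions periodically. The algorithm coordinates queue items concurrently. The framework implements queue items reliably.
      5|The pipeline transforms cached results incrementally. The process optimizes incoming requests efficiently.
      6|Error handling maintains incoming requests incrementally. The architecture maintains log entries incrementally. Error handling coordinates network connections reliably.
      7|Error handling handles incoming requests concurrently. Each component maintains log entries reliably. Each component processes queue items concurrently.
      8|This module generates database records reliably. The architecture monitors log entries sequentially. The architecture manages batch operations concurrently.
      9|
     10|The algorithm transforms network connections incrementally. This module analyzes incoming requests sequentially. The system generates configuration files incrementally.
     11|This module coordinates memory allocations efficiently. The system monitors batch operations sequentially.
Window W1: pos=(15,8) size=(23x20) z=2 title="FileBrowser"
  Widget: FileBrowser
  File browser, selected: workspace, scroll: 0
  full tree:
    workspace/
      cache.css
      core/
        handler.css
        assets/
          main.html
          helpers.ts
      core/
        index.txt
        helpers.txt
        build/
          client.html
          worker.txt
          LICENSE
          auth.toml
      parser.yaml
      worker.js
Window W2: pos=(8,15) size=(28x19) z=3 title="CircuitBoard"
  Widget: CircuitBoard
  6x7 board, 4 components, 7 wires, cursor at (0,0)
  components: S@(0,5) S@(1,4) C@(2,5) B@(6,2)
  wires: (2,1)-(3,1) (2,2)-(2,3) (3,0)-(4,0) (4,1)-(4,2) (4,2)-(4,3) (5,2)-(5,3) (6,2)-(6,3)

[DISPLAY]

                                                 
                                                 
       ┏━━━━━━━━━━━━━━━━━━━━━┓                   
       ┃ FileBrowser         ┃                   
       ┠─────────────────────┨                   
       ┃> [-] workspace/     ┃                   
       ┃    cache.css        ┃                   
       ┃    [+] core/        ┃                   
       ┃    [+] core/        ┃                   
┏━━━━━━━━━━━━━━━━━━━━━━━━━━┓ ┃                   
┃ CircuitBoard             ┃ ┃                   
┠──────────────────────────┨ ┃                   
┃   0 1 2 3 4 5            ┃ ┃                   
┃0  [.]                  S ┃ ┃                   
┃                          ┃ ┃                   
┃1                   S     ┃ ┃                   
┃                          ┃ ┃                   
┃2       ·   · ─ ·       C ┃ ┃━━━┓               
┃        │                 ┃ ┃   ┃               
┃3   ·   ·                 ┃ ┃───┨               
┃    │                     ┃ ┃e c┃               
┃4   ·   · ─ · ─ ·         ┃━┛val┃               


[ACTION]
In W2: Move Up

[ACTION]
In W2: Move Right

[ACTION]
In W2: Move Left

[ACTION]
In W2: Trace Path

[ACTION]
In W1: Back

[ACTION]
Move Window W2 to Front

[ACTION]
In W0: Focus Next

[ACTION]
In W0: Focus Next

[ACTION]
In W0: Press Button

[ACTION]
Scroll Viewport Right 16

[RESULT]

                                                 
                                                 
    ┏━━━━━━━━━━━━━━━━━━━━━┓                      
    ┃ FileBrowser         ┃                      
    ┠─────────────────────┨                      
    ┃> [-] workspace/     ┃                      
    ┃    cache.css        ┃                      
    ┃    [+] core/        ┃                      
    ┃    [+] core/        ┃                      
━━━━━━━━━━━━━━━━━━━━━━━━┓ ┃                      
ircuitBoard             ┃ ┃                      
────────────────────────┨ ┃                      
 0 1 2 3 4 5            ┃ ┃                      
 [.]                  S ┃ ┃                      
                        ┃ ┃                      
                  S     ┃ ┃                      
                        ┃ ┃                      
      ·   · ─ ·       C ┃ ┃━━━┓                  
      │                 ┃ ┃   ┃                  
  ·   ·                 ┃ ┃───┨                  
  │                     ┃ ┃e c┃                  
  ·   · ─ · ─ ·         ┃━┛val┃                  


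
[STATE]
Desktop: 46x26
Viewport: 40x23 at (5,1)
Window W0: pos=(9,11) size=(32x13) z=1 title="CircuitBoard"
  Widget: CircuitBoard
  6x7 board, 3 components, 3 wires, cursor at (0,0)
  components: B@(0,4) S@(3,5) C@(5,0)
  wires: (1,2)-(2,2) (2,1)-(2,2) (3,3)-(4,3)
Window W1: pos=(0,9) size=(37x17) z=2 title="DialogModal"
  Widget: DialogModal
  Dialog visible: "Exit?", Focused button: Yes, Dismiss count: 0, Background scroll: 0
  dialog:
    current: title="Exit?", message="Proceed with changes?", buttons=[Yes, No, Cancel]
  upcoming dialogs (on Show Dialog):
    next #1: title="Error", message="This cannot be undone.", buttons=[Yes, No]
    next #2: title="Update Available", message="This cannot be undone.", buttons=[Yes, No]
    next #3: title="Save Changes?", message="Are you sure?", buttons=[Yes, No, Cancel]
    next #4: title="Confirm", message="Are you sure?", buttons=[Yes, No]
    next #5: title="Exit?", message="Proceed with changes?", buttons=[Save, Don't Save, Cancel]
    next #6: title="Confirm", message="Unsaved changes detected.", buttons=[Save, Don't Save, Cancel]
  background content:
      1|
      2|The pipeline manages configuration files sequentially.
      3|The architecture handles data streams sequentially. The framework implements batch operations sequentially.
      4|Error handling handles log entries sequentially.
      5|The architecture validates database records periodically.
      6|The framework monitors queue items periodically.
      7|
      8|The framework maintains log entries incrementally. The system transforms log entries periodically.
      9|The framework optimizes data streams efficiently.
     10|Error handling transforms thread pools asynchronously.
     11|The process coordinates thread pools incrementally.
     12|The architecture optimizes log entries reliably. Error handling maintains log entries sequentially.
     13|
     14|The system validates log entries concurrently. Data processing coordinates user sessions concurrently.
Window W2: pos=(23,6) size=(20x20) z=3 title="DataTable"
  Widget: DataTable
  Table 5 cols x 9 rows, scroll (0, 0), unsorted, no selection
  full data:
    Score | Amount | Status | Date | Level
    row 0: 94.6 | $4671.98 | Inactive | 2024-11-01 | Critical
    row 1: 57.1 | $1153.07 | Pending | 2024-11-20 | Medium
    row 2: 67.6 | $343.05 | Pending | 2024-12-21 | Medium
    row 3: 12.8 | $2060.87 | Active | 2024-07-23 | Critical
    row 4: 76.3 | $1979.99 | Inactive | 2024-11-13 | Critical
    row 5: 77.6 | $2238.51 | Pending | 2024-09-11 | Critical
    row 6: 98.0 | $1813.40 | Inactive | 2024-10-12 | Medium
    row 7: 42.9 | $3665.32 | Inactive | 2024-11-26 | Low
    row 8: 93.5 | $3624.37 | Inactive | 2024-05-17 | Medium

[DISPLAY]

                                        
                                        
                                        
                                        
                                        
                  ┏━━━━━━━━━━━━━━━━━━┓  
                  ┃ DataTable        ┃  
                  ┠──────────────────┨  
━━━━━━━━━━━━━━━━━━┃Score│Amount  │Sta┃  
logModal          ┃─────┼────────┼───┃  
──────────────────┃94.6 │$4671.98│Ina┃  
                  ┃57.1 │$1153.07│Pen┃  
pipeline manages c┃67.6 │$343.05 │Pen┃  
architecture handl┃12.8 │$2060.87│Act┃  
r handling handles┃76.3 │$1979.99│Ina┃  
a┌────────────────┃77.6 │$2238.51│Pen┃  
f│         Exit?  ┃98.0 │$1813.40│Ina┃  
 │ Proceed with ch┃42.9 │$3665.32│Ina┃  
f│  [Yes]  No   Ca┃93.5 │$3624.37│Ina┃  
f└────────────────┃                  ┃  
r handling transfo┃                  ┃  
process coordinate┃                  ┃  
architecture optim┃                  ┃  


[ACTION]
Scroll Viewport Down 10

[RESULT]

                                        
                                        
                                        
                  ┏━━━━━━━━━━━━━━━━━━┓  
                  ┃ DataTable        ┃  
                  ┠──────────────────┨  
━━━━━━━━━━━━━━━━━━┃Score│Amount  │Sta┃  
logModal          ┃─────┼────────┼───┃  
──────────────────┃94.6 │$4671.98│Ina┃  
                  ┃57.1 │$1153.07│Pen┃  
pipeline manages c┃67.6 │$343.05 │Pen┃  
architecture handl┃12.8 │$2060.87│Act┃  
r handling handles┃76.3 │$1979.99│Ina┃  
a┌────────────────┃77.6 │$2238.51│Pen┃  
f│         Exit?  ┃98.0 │$1813.40│Ina┃  
 │ Proceed with ch┃42.9 │$3665.32│Ina┃  
f│  [Yes]  No   Ca┃93.5 │$3624.37│Ina┃  
f└────────────────┃                  ┃  
r handling transfo┃                  ┃  
process coordinate┃                  ┃  
architecture optim┃                  ┃  
                  ┃                  ┃  
━━━━━━━━━━━━━━━━━━┗━━━━━━━━━━━━━━━━━━┛  


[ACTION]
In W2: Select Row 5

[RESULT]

                                        
                                        
                                        
                  ┏━━━━━━━━━━━━━━━━━━┓  
                  ┃ DataTable        ┃  
                  ┠──────────────────┨  
━━━━━━━━━━━━━━━━━━┃Score│Amount  │Sta┃  
logModal          ┃─────┼────────┼───┃  
──────────────────┃94.6 │$4671.98│Ina┃  
                  ┃57.1 │$1153.07│Pen┃  
pipeline manages c┃67.6 │$343.05 │Pen┃  
architecture handl┃12.8 │$2060.87│Act┃  
r handling handles┃76.3 │$1979.99│Ina┃  
a┌────────────────┃>7.6 │$2238.51│Pen┃  
f│         Exit?  ┃98.0 │$1813.40│Ina┃  
 │ Proceed with ch┃42.9 │$3665.32│Ina┃  
f│  [Yes]  No   Ca┃93.5 │$3624.37│Ina┃  
f└────────────────┃                  ┃  
r handling transfo┃                  ┃  
process coordinate┃                  ┃  
architecture optim┃                  ┃  
                  ┃                  ┃  
━━━━━━━━━━━━━━━━━━┗━━━━━━━━━━━━━━━━━━┛  


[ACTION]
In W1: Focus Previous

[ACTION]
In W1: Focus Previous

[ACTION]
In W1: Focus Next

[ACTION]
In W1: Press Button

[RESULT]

                                        
                                        
                                        
                  ┏━━━━━━━━━━━━━━━━━━┓  
                  ┃ DataTable        ┃  
                  ┠──────────────────┨  
━━━━━━━━━━━━━━━━━━┃Score│Amount  │Sta┃  
logModal          ┃─────┼────────┼───┃  
──────────────────┃94.6 │$4671.98│Ina┃  
                  ┃57.1 │$1153.07│Pen┃  
pipeline manages c┃67.6 │$343.05 │Pen┃  
architecture handl┃12.8 │$2060.87│Act┃  
r handling handles┃76.3 │$1979.99│Ina┃  
architecture valid┃>7.6 │$2238.51│Pen┃  
framework monitors┃98.0 │$1813.40│Ina┃  
                  ┃42.9 │$3665.32│Ina┃  
framework maintain┃93.5 │$3624.37│Ina┃  
framework optimize┃                  ┃  
r handling transfo┃                  ┃  
process coordinate┃                  ┃  
architecture optim┃                  ┃  
                  ┃                  ┃  
━━━━━━━━━━━━━━━━━━┗━━━━━━━━━━━━━━━━━━┛  


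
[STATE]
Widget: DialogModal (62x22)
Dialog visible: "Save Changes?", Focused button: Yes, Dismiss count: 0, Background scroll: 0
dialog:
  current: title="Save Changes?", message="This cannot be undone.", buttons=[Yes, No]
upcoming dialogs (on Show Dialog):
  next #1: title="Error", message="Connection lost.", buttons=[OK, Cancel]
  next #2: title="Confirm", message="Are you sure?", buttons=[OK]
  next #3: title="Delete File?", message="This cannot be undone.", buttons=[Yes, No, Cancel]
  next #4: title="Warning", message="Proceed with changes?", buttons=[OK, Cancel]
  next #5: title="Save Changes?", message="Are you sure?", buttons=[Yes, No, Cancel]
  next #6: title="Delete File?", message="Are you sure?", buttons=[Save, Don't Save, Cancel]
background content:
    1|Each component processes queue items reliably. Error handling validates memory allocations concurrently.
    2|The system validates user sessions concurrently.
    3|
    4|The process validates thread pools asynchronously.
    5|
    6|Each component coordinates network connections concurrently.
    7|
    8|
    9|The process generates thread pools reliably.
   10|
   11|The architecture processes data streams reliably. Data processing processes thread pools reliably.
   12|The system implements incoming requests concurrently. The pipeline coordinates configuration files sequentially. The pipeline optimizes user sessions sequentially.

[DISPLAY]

Each component processes queue items reliably. Error handling 
The system validates user sessions concurrently.              
                                                              
The process validates thread pools asynchronously.            
                                                              
Each component coordinates network connections concurrently.  
                                                              
                                                              
The process genera┌────────────────────────┐                  
                  │     Save Changes?      │                  
The architecture p│ This cannot be undone. │ably. Data process
The system impleme│       [Yes]  No        │urrently. The pipe
                  └────────────────────────┘                  
                                                              
                                                              
                                                              
                                                              
                                                              
                                                              
                                                              
                                                              
                                                              


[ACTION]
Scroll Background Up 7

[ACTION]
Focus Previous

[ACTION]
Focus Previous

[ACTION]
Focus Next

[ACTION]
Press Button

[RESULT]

Each component processes queue items reliably. Error handling 
The system validates user sessions concurrently.              
                                                              
The process validates thread pools asynchronously.            
                                                              
Each component coordinates network connections concurrently.  
                                                              
                                                              
The process generates thread pools reliably.                  
                                                              
The architecture processes data streams reliably. Data process
The system implements incoming requests concurrently. The pipe
                                                              
                                                              
                                                              
                                                              
                                                              
                                                              
                                                              
                                                              
                                                              
                                                              


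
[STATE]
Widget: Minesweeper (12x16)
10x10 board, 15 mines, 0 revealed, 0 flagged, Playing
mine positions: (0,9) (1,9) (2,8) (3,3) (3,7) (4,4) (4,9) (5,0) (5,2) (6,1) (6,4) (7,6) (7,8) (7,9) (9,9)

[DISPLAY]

■■■■■■■■■■  
■■■■■■■■■■  
■■■■■■■■■■  
■■■■■■■■■■  
■■■■■■■■■■  
■■■■■■■■■■  
■■■■■■■■■■  
■■■■■■■■■■  
■■■■■■■■■■  
■■■■■■■■■■  
            
            
            
            
            
            


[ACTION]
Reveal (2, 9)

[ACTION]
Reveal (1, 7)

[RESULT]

■■■■■■■■■■  
■■■■■■■1■■  
■■■■■■■■■2  
■■■■■■■■■■  
■■■■■■■■■■  
■■■■■■■■■■  
■■■■■■■■■■  
■■■■■■■■■■  
■■■■■■■■■■  
■■■■■■■■■■  
            
            
            
            
            
            


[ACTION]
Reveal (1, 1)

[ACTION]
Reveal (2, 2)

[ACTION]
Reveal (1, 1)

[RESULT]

        2■  
       13■  
  111 12■2  
  1■211■■■  
122■■■■■■■  
■■■■■■■■■■  
■■■■■■■■■■  
■■■■■■■■■■  
■■■■■■■■■■  
■■■■■■■■■■  
            
            
            
            
            
            


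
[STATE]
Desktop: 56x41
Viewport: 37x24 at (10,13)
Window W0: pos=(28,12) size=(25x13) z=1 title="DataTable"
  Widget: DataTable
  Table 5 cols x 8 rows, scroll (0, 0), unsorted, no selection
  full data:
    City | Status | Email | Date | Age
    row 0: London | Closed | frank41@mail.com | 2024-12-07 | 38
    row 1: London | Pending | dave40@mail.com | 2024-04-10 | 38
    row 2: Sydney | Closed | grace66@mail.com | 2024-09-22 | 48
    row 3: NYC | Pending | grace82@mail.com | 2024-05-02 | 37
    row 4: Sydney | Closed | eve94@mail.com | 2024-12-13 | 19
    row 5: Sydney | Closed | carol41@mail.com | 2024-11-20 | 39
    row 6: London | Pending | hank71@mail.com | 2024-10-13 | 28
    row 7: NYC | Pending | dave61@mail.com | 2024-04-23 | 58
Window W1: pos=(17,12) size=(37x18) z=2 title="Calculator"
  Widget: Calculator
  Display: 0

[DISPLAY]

       ┃ Calculator                  
       ┠─────────────────────────────
       ┃                             
       ┃┌───┬───┬───┬───┐            
       ┃│ 7 │ 8 │ 9 │ ÷ │            
       ┃├───┼───┼───┼───┤            
       ┃│ 4 │ 5 │ 6 │ × │            
       ┃├───┼───┼───┼───┤            
       ┃│ 1 │ 2 │ 3 │ - │            
       ┃├───┼───┼───┼───┤            
       ┃│ 0 │ . │ = │ + │            
       ┃├───┼───┼───┼───┤            
       ┃│ C │ MC│ MR│ M+│            
       ┃└───┴───┴───┴───┘            
       ┃                             
       ┃                             
       ┗━━━━━━━━━━━━━━━━━━━━━━━━━━━━━
                                     
                                     
                                     
                                     
                                     
                                     
                                     


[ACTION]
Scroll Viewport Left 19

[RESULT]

                 ┃ Calculator        
                 ┠───────────────────
                 ┃                   
                 ┃┌───┬───┬───┬───┐  
                 ┃│ 7 │ 8 │ 9 │ ÷ │  
                 ┃├───┼───┼───┼───┤  
                 ┃│ 4 │ 5 │ 6 │ × │  
                 ┃├───┼───┼───┼───┤  
                 ┃│ 1 │ 2 │ 3 │ - │  
                 ┃├───┼───┼───┼───┤  
                 ┃│ 0 │ . │ = │ + │  
                 ┃├───┼───┼───┼───┤  
                 ┃│ C │ MC│ MR│ M+│  
                 ┃└───┴───┴───┴───┘  
                 ┃                   
                 ┃                   
                 ┗━━━━━━━━━━━━━━━━━━━
                                     
                                     
                                     
                                     
                                     
                                     
                                     


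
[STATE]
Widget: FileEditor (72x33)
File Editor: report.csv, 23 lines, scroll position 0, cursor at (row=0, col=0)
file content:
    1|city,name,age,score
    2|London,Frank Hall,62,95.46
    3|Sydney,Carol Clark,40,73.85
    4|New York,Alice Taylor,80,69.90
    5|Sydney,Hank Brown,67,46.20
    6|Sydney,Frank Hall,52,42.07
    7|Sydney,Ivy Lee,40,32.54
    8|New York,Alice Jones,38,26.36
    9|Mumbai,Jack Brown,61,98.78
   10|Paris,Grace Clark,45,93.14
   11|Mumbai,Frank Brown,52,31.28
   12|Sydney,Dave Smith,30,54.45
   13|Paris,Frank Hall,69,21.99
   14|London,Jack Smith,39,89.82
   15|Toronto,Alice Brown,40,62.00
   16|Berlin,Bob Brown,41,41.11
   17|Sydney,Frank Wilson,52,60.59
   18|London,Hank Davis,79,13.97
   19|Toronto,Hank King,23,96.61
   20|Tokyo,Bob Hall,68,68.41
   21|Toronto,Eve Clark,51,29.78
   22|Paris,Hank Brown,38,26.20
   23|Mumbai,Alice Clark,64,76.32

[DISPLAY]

█ity,name,age,score                                                    ▲
London,Frank Hall,62,95.46                                             █
Sydney,Carol Clark,40,73.85                                            ░
New York,Alice Taylor,80,69.90                                         ░
Sydney,Hank Brown,67,46.20                                             ░
Sydney,Frank Hall,52,42.07                                             ░
Sydney,Ivy Lee,40,32.54                                                ░
New York,Alice Jones,38,26.36                                          ░
Mumbai,Jack Brown,61,98.78                                             ░
Paris,Grace Clark,45,93.14                                             ░
Mumbai,Frank Brown,52,31.28                                            ░
Sydney,Dave Smith,30,54.45                                             ░
Paris,Frank Hall,69,21.99                                              ░
London,Jack Smith,39,89.82                                             ░
Toronto,Alice Brown,40,62.00                                           ░
Berlin,Bob Brown,41,41.11                                              ░
Sydney,Frank Wilson,52,60.59                                           ░
London,Hank Davis,79,13.97                                             ░
Toronto,Hank King,23,96.61                                             ░
Tokyo,Bob Hall,68,68.41                                                ░
Toronto,Eve Clark,51,29.78                                             ░
Paris,Hank Brown,38,26.20                                              ░
Mumbai,Alice Clark,64,76.32                                            ░
                                                                       ░
                                                                       ░
                                                                       ░
                                                                       ░
                                                                       ░
                                                                       ░
                                                                       ░
                                                                       ░
                                                                       ░
                                                                       ▼


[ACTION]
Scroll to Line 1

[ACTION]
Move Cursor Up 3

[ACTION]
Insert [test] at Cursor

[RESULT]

test█ity,name,age,score                                                ▲
London,Frank Hall,62,95.46                                             █
Sydney,Carol Clark,40,73.85                                            ░
New York,Alice Taylor,80,69.90                                         ░
Sydney,Hank Brown,67,46.20                                             ░
Sydney,Frank Hall,52,42.07                                             ░
Sydney,Ivy Lee,40,32.54                                                ░
New York,Alice Jones,38,26.36                                          ░
Mumbai,Jack Brown,61,98.78                                             ░
Paris,Grace Clark,45,93.14                                             ░
Mumbai,Frank Brown,52,31.28                                            ░
Sydney,Dave Smith,30,54.45                                             ░
Paris,Frank Hall,69,21.99                                              ░
London,Jack Smith,39,89.82                                             ░
Toronto,Alice Brown,40,62.00                                           ░
Berlin,Bob Brown,41,41.11                                              ░
Sydney,Frank Wilson,52,60.59                                           ░
London,Hank Davis,79,13.97                                             ░
Toronto,Hank King,23,96.61                                             ░
Tokyo,Bob Hall,68,68.41                                                ░
Toronto,Eve Clark,51,29.78                                             ░
Paris,Hank Brown,38,26.20                                              ░
Mumbai,Alice Clark,64,76.32                                            ░
                                                                       ░
                                                                       ░
                                                                       ░
                                                                       ░
                                                                       ░
                                                                       ░
                                                                       ░
                                                                       ░
                                                                       ░
                                                                       ▼


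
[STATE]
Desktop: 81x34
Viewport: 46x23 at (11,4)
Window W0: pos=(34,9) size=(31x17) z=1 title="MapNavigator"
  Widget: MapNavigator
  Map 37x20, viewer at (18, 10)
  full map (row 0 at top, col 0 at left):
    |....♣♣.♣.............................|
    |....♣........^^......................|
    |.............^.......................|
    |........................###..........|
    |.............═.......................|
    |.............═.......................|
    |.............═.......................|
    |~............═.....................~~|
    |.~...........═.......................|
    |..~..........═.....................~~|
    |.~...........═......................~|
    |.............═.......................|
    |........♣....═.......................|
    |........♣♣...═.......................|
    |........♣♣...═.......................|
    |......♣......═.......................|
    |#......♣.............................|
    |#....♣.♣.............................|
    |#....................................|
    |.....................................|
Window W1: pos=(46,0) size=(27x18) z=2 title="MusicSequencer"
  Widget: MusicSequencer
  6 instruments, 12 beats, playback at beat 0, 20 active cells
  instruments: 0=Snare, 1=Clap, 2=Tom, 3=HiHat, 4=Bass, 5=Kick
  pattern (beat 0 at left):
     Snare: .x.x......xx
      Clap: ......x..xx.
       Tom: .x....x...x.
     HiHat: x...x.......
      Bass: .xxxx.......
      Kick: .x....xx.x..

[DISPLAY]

                                   ┃ Snare·█·█
                                   ┃  Clap····
                                   ┃   Tom·█··
                                   ┃ HiHat█···
                                   ┃  Bass·███
                       ┏━━━━━━━━━━━┃  Kick·█··
                       ┃ MapNavigat┃          
                       ┠───────────┃          
                       ┃.........═.┃          
                       ┃.........═.┃          
                       ┃.........═.┃          
                       ┃.........═.┃          
                       ┃.........═.┃          
                       ┃.........═.┗━━━━━━━━━━
                       ┃.........═....@.......
                       ┃.........═............
                       ┃....♣....═............
                       ┃....♣♣...═............
                       ┃....♣♣...═............
                       ┃..♣......═............
                       ┃...♣..................
                       ┗━━━━━━━━━━━━━━━━━━━━━━
                                              


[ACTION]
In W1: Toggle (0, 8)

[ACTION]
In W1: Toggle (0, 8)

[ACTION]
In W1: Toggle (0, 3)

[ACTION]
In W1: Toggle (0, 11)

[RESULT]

                                   ┃ Snare·█··
                                   ┃  Clap····
                                   ┃   Tom·█··
                                   ┃ HiHat█···
                                   ┃  Bass·███
                       ┏━━━━━━━━━━━┃  Kick·█··
                       ┃ MapNavigat┃          
                       ┠───────────┃          
                       ┃.........═.┃          
                       ┃.........═.┃          
                       ┃.........═.┃          
                       ┃.........═.┃          
                       ┃.........═.┃          
                       ┃.........═.┗━━━━━━━━━━
                       ┃.........═....@.......
                       ┃.........═............
                       ┃....♣....═............
                       ┃....♣♣...═............
                       ┃....♣♣...═............
                       ┃..♣......═............
                       ┃...♣..................
                       ┗━━━━━━━━━━━━━━━━━━━━━━
                                              


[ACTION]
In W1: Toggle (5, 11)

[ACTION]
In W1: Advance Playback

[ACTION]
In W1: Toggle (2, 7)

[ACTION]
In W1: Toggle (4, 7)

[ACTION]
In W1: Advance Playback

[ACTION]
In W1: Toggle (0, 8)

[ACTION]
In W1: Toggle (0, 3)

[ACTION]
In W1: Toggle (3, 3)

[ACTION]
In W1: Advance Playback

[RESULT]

                                   ┃ Snare·█·█
                                   ┃  Clap····
                                   ┃   Tom·█··
                                   ┃ HiHat█··█
                                   ┃  Bass·███
                       ┏━━━━━━━━━━━┃  Kick·█··
                       ┃ MapNavigat┃          
                       ┠───────────┃          
                       ┃.........═.┃          
                       ┃.........═.┃          
                       ┃.........═.┃          
                       ┃.........═.┃          
                       ┃.........═.┃          
                       ┃.........═.┗━━━━━━━━━━
                       ┃.........═....@.......
                       ┃.........═............
                       ┃....♣....═............
                       ┃....♣♣...═............
                       ┃....♣♣...═............
                       ┃..♣......═............
                       ┃...♣..................
                       ┗━━━━━━━━━━━━━━━━━━━━━━
                                              


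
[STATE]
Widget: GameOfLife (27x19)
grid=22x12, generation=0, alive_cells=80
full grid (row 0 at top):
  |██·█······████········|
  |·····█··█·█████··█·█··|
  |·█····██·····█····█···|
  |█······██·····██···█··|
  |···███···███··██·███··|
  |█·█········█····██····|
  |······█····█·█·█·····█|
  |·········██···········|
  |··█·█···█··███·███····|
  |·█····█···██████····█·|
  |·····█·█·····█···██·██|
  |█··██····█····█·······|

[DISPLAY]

Gen: 0                     
██·█······████········     
·····█··█·█████··█·█··     
·█····██·····█····█···     
█······██·····██···█··     
···███···███··██·███··     
█·█········█····██····     
······█····█·█·█·····█     
·········██···········     
··█·█···█··███·███····     
·█····█···██████····█·     
·····█·█·····█···██·██     
█··██····█····█·······     
                           
                           
                           
                           
                           
                           


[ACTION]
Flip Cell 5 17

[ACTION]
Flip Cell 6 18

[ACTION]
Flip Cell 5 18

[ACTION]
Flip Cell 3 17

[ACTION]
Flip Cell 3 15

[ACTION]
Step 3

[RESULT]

Gen: 3                     
·······████···········     
███····███·██·····█···     
··█·█······█·█···█·██·     
··████·█······█·██·██·     
··█····██··█·██··███··     
··█████···█··█··█·█···     
···██·······███··█····     
·········█··████·█·█··     
·········█··██···█·██·     
·····████·····███····█     
···███····██·······███     
······················     
                           
                           
                           
                           
                           
                           


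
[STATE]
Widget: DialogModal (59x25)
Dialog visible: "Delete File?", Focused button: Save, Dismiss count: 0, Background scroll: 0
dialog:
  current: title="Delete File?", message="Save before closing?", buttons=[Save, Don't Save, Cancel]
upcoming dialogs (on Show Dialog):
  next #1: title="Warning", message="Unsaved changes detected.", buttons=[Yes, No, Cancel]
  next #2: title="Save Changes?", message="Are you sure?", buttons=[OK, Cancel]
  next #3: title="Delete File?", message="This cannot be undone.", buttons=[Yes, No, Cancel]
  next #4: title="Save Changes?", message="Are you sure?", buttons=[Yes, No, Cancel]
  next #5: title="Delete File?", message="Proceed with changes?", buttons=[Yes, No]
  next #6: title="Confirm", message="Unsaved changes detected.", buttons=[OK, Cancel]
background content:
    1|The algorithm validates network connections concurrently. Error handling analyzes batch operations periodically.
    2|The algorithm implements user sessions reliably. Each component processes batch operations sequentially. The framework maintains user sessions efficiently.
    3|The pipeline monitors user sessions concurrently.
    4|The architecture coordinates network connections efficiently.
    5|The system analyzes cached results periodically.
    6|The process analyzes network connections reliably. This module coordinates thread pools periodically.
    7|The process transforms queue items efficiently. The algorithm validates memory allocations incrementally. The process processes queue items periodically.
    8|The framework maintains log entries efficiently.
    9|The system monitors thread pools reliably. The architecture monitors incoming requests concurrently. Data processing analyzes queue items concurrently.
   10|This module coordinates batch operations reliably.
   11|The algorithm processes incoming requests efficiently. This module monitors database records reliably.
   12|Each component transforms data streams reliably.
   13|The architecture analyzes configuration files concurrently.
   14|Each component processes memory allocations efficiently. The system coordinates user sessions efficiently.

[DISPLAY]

The algorithm validates network connections concurrently. E
The algorithm implements user sessions reliably. Each compo
The pipeline monitors user sessions concurrently.          
The architecture coordinates network connections efficientl
The system analyzes cached results periodically.           
The process analyzes network connections reliably. This mod
The process transforms queue items efficiently. The algorit
The framework maintains log entries efficiently.           
The system monitors thread pools reliably. The architecture
This module coordinates batch operations reliably.         
The algorithm┌──────────────────────────────┐iciently. This
Each componen│         Delete File?         │ly.           
The architect│     Save before closing?     │ concurrently.
Each componen│ [Save]  Don't Save   Cancel  │fficiently. Th
             └──────────────────────────────┘              
                                                           
                                                           
                                                           
                                                           
                                                           
                                                           
                                                           
                                                           
                                                           
                                                           


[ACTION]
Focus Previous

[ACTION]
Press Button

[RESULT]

The algorithm validates network connections concurrently. E
The algorithm implements user sessions reliably. Each compo
The pipeline monitors user sessions concurrently.          
The architecture coordinates network connections efficientl
The system analyzes cached results periodically.           
The process analyzes network connections reliably. This mod
The process transforms queue items efficiently. The algorit
The framework maintains log entries efficiently.           
The system monitors thread pools reliably. The architecture
This module coordinates batch operations reliably.         
The algorithm processes incoming requests efficiently. This
Each component transforms data streams reliably.           
The architecture analyzes configuration files concurrently.
Each component processes memory allocations efficiently. Th
                                                           
                                                           
                                                           
                                                           
                                                           
                                                           
                                                           
                                                           
                                                           
                                                           
                                                           


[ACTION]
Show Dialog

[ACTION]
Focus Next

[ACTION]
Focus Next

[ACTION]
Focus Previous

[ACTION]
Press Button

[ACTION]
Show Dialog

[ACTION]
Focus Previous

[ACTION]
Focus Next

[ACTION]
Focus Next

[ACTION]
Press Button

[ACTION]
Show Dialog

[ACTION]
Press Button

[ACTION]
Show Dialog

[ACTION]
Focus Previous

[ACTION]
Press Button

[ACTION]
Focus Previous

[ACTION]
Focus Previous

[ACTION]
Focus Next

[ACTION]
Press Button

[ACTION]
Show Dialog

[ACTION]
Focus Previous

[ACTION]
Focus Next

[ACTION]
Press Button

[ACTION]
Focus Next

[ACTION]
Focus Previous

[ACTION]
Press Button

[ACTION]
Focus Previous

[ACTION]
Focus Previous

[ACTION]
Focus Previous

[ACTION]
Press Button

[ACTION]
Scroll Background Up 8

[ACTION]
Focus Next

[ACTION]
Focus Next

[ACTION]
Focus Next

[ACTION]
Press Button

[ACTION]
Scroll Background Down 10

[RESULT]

The algorithm processes incoming requests efficiently. This
Each component transforms data streams reliably.           
The architecture analyzes configuration files concurrently.
Each component processes memory allocations efficiently. Th
                                                           
                                                           
                                                           
                                                           
                                                           
                                                           
                                                           
                                                           
                                                           
                                                           
                                                           
                                                           
                                                           
                                                           
                                                           
                                                           
                                                           
                                                           
                                                           
                                                           
                                                           
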